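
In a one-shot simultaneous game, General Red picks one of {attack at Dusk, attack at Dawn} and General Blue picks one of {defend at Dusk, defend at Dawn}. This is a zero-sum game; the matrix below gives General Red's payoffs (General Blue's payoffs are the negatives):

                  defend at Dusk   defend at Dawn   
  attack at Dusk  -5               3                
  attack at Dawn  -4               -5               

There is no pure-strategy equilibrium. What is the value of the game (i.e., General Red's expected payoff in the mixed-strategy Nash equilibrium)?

Set General Red's expected payoff from attack at Dusk equal to that from attack at Dawn:
  General Red's expected payoff from attack at Dusk: q·(-5) + (1−q)·3 = -8q + 3
  General Red's expected payoff from attack at Dawn: q·(-4) + (1−q)·(-5) = q - 5
  -8q + 3 = q - 5  ⇒  -9q = -8  ⇒  q = 8/9.
The value is General Red's expected payoff against this mix (using attack at Dusk): (8/9)·(-5) + (1/9)·3 = -37/9.

v = -37/9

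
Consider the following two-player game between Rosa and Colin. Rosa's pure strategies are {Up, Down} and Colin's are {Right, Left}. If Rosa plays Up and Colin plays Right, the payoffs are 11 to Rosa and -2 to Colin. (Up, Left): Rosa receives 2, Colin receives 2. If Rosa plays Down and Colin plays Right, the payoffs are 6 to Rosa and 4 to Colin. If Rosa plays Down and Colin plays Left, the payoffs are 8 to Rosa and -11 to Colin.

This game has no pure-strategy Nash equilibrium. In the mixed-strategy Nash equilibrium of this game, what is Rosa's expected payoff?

76/11

Set Rosa's expected payoff from Up equal to that from Down:
  Rosa's payoff to Up: q·11 + (1−q)·2 = 9q + 2
  Rosa's payoff to Down: q·6 + (1−q)·8 = -2q + 8
  9q + 2 = -2q + 8  ⇒  11q = 6  ⇒  q = 6/11.
At equilibrium Rosa is indifferent across rows, so Rosa's payoff equals the payoff from Up: (6/11)·11 + (5/11)·2 = 76/11.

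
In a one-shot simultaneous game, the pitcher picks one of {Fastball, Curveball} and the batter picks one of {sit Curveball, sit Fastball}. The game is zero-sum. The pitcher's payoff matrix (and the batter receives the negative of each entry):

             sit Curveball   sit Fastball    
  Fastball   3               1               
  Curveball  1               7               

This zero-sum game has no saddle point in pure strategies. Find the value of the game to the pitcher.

Set the pitcher's expected payoff from Fastball equal to that from Curveball:
  the pitcher's expected payoff from Fastball: q·3 + (1−q)·1 = 2q + 1
  the pitcher's expected payoff from Curveball: q·1 + (1−q)·7 = -6q + 7
  2q + 1 = -6q + 7  ⇒  8q = 6  ⇒  q = 3/4.
The value is the pitcher's expected payoff against this mix (using Fastball): (3/4)·3 + (1/4)·1 = 5/2.

v = 5/2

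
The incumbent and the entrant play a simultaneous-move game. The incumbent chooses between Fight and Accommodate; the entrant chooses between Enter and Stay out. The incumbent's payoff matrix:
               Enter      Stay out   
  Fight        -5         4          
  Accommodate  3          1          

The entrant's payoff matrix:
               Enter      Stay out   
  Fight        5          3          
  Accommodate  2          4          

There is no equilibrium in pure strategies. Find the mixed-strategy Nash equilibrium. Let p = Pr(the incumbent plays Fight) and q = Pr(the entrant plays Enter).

The entrant's indifference between Enter and Stay out determines the incumbent's mixing probability p:
  the entrant's payoff to Enter: p·5 + (1−p)·2 = 3p + 2
  the entrant's payoff to Stay out: p·3 + (1−p)·4 = -p + 4
  3p + 2 = -p + 4  ⇒  4p = 2  ⇒  p = 1/2.
Set the incumbent's expected payoff from Fight equal to that from Accommodate:
  the incumbent's expected payoff from Fight: q·(-5) + (1−q)·4 = -9q + 4
  the incumbent's expected payoff from Accommodate: q·3 + (1−q)·1 = 2q + 1
  -9q + 4 = 2q + 1  ⇒  -11q = -3  ⇒  q = 3/11.

p = 1/2, q = 3/11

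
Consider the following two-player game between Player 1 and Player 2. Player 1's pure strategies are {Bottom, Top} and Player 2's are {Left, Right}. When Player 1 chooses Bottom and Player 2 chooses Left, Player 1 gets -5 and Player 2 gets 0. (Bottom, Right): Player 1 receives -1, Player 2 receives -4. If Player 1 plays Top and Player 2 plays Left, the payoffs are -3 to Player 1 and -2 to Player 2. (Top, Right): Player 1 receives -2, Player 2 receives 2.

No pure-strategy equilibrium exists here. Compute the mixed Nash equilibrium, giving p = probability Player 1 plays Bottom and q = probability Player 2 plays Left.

For Player 2 to be willing to mix, Player 2 must be indifferent between Left and Right, which pins down Player 1's mix.
  Player 2's expected payoff from Left: p·0 + (1−p)·(-2) = 2p - 2
  Player 2's expected payoff from Right: p·(-4) + (1−p)·2 = -6p + 2
  2p - 2 = -6p + 2  ⇒  8p = 4  ⇒  p = 1/2.
In a mixed equilibrium Player 1 is indifferent between Bottom and Top; this condition fixes q.
  Player 1's payoff to Bottom: q·(-5) + (1−q)·(-1) = -4q - 1
  Player 1's payoff to Top: q·(-3) + (1−q)·(-2) = -q - 2
  -4q - 1 = -q - 2  ⇒  -3q = -1  ⇒  q = 1/3.

p = 1/2, q = 1/3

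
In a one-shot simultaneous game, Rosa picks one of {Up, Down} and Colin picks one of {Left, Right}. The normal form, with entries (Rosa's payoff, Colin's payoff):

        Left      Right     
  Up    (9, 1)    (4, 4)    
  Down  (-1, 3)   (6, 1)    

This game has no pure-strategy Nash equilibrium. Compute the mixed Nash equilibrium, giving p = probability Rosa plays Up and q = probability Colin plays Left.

p = 2/5, q = 1/6

For Colin to be willing to mix, Colin must be indifferent between Left and Right, which pins down Rosa's mix.
  Colin's payoff to Left: p·1 + (1−p)·3 = -2p + 3
  Colin's payoff to Right: p·4 + (1−p)·1 = 3p + 1
  -2p + 3 = 3p + 1  ⇒  -5p = -2  ⇒  p = 2/5.
For Rosa to be willing to mix, Rosa must be indifferent between Up and Down, which pins down Colin's mix.
  Rosa's payoff to Up: q·9 + (1−q)·4 = 5q + 4
  Rosa's payoff to Down: q·(-1) + (1−q)·6 = -7q + 6
  5q + 4 = -7q + 6  ⇒  12q = 2  ⇒  q = 1/6.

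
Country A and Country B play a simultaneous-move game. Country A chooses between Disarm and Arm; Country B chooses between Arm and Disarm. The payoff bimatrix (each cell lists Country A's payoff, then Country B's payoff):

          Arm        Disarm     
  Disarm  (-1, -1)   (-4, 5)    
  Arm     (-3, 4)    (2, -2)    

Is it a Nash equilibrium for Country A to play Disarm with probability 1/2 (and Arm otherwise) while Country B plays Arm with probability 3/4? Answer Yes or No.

Yes

Check Country B's indifference given Country A's mix p = 1/2:
  payoff from Arm = 3/2; payoff from Disarm = 3/2 — equal.
Check Country A's indifference given Country B's mix q = 3/4:
  payoff from Disarm = -7/4; payoff from Arm = -7/4 — equal.
Both players are indifferent, so neither can profitably deviate.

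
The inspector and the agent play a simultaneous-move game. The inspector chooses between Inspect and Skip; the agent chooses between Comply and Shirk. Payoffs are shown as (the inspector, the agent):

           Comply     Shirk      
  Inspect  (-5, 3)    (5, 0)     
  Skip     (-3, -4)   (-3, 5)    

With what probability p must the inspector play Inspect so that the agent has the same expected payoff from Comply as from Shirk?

p = 3/4

The agent's indifference between Comply and Shirk determines the inspector's mixing probability p:
  the agent's expected payoff from Comply: p·3 + (1−p)·(-4) = 7p - 4
  the agent's expected payoff from Shirk: p·0 + (1−p)·5 = -5p + 5
  7p - 4 = -5p + 5  ⇒  12p = 9  ⇒  p = 3/4.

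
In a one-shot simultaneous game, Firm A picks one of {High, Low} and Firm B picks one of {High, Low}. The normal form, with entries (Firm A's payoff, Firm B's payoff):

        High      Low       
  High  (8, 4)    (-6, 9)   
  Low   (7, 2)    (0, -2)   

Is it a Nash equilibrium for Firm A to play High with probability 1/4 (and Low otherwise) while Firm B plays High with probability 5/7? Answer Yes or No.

No

Given Firm A's mix p = 1/4, Firm B's payoff from High is 5/2 but from Low is 3/4. Firm B strictly prefers High, so Firm B would not mix.
So the proposed profile is not a Nash equilibrium.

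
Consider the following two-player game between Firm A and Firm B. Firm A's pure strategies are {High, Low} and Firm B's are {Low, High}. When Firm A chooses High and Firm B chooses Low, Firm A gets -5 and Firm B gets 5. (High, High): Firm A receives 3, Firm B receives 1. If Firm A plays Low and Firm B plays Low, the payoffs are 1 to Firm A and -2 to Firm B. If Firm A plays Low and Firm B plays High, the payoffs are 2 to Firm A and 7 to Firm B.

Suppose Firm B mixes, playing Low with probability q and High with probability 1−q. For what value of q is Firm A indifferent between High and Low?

q = 1/7

Firm A's indifference between High and Low determines Firm B's mixing probability q:
  Firm A's expected payoff from High: q·(-5) + (1−q)·3 = -8q + 3
  Firm A's expected payoff from Low: q·1 + (1−q)·2 = -q + 2
  -8q + 3 = -q + 2  ⇒  -7q = -1  ⇒  q = 1/7.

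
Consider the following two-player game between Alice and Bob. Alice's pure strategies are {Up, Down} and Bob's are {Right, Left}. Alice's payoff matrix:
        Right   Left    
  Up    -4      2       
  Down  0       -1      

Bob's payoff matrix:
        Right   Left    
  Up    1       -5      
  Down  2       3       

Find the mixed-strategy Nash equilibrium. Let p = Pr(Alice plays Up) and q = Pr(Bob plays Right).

p = 1/7, q = 3/7

Bob's indifference between Right and Left determines Alice's mixing probability p:
  Bob's payoff to Right: p·1 + (1−p)·2 = -p + 2
  Bob's payoff to Left: p·(-5) + (1−p)·3 = -8p + 3
  -p + 2 = -8p + 3  ⇒  7p = 1  ⇒  p = 1/7.
Set Alice's expected payoff from Up equal to that from Down:
  Alice's expected payoff from Up: q·(-4) + (1−q)·2 = -6q + 2
  Alice's expected payoff from Down: q·0 + (1−q)·(-1) = q - 1
  -6q + 2 = q - 1  ⇒  -7q = -3  ⇒  q = 3/7.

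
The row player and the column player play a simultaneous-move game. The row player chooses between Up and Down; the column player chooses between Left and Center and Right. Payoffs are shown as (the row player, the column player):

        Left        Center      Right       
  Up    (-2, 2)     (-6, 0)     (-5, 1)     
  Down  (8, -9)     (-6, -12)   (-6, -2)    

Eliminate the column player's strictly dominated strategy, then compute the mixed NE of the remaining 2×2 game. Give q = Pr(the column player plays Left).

q = 1/11

The column player's strategy Center is strictly dominated by Left: 2 > 0 and -9 > -12. Eliminate Center.
The row player's indifference between Up and Down determines the column player's mixing probability q:
  the row player's payoff from Up: q·(-2) + (1−q)·(-5) = 3q - 5
  the row player's payoff from Down: q·8 + (1−q)·(-6) = 14q - 6
  3q - 5 = 14q - 6  ⇒  -11q = -1  ⇒  q = 1/11.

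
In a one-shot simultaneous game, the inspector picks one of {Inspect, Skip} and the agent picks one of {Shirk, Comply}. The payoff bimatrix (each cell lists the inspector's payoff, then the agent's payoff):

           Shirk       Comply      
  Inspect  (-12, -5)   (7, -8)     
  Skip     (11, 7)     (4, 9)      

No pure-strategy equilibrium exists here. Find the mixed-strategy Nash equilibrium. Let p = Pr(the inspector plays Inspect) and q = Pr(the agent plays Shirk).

In a mixed equilibrium the agent is indifferent between Shirk and Comply; this condition fixes p.
  the agent's payoff from Shirk: p·(-5) + (1−p)·7 = -12p + 7
  the agent's payoff from Comply: p·(-8) + (1−p)·9 = -17p + 9
  -12p + 7 = -17p + 9  ⇒  5p = 2  ⇒  p = 2/5.
The agent's mix must leave the inspector indifferent between Inspect and Skip.
  the inspector's payoff to Inspect: q·(-12) + (1−q)·7 = -19q + 7
  the inspector's payoff to Skip: q·11 + (1−q)·4 = 7q + 4
  -19q + 7 = 7q + 4  ⇒  -26q = -3  ⇒  q = 3/26.

p = 2/5, q = 3/26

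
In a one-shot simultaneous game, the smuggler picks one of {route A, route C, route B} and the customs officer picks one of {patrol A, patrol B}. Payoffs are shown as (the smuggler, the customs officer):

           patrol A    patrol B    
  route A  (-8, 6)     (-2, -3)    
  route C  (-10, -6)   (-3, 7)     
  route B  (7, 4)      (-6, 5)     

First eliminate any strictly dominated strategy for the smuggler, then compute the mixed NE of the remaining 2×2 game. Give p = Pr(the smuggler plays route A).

p = 1/10

The smuggler's strategy route C is strictly dominated by route A: -8 > -10 and -2 > -3. Eliminate route C.
The smuggler's mix must leave the customs officer indifferent between patrol A and patrol B.
  the customs officer's expected payoff from patrol A: p·6 + (1−p)·4 = 2p + 4
  the customs officer's expected payoff from patrol B: p·(-3) + (1−p)·5 = -8p + 5
  2p + 4 = -8p + 5  ⇒  10p = 1  ⇒  p = 1/10.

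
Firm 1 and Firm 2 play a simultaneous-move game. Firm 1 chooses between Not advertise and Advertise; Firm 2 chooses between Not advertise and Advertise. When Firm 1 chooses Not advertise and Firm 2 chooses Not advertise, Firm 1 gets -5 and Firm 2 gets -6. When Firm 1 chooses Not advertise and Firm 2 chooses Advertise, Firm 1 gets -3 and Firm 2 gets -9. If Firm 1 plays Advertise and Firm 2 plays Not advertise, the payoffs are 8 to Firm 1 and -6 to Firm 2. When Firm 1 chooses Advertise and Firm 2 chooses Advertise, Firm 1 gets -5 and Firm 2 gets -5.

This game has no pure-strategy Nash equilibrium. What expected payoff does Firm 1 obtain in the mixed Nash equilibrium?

Firm 2's mix must leave Firm 1 indifferent between Not advertise and Advertise.
  Firm 1's payoff to Not advertise: q·(-5) + (1−q)·(-3) = -2q - 3
  Firm 1's payoff to Advertise: q·8 + (1−q)·(-5) = 13q - 5
  -2q - 3 = 13q - 5  ⇒  -15q = -2  ⇒  q = 2/15.
At equilibrium Firm 1 is indifferent across rows, so Firm 1's payoff equals the payoff from Not advertise: (2/15)·(-5) + (13/15)·(-3) = -49/15.

-49/15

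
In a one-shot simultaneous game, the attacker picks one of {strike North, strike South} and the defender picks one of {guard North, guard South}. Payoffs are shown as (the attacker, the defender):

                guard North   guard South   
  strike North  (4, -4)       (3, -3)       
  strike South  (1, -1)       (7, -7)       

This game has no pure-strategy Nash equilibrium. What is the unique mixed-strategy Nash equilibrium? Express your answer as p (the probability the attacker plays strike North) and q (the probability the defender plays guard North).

p = 6/7, q = 4/7

The defender's indifference between guard North and guard South determines the attacker's mixing probability p:
  the defender's payoff from guard North: p·(-4) + (1−p)·(-1) = -3p - 1
  the defender's payoff from guard South: p·(-3) + (1−p)·(-7) = 4p - 7
  -3p - 1 = 4p - 7  ⇒  -7p = -6  ⇒  p = 6/7.
For the attacker to be willing to mix, the attacker must be indifferent between strike North and strike South, which pins down the defender's mix.
  the attacker's expected payoff from strike North: q·4 + (1−q)·3 = q + 3
  the attacker's expected payoff from strike South: q·1 + (1−q)·7 = -6q + 7
  q + 3 = -6q + 7  ⇒  7q = 4  ⇒  q = 4/7.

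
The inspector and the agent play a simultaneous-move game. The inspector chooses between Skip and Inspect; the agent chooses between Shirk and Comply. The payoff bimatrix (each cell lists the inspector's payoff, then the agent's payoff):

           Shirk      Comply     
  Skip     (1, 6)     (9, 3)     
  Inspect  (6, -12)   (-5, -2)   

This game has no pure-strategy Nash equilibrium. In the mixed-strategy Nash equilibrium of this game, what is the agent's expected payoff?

24/13

In a mixed equilibrium the agent is indifferent between Shirk and Comply; this condition fixes p.
  the agent's payoff to Shirk: p·6 + (1−p)·(-12) = 18p - 12
  the agent's payoff to Comply: p·3 + (1−p)·(-2) = 5p - 2
  18p - 12 = 5p - 2  ⇒  13p = 10  ⇒  p = 10/13.
At equilibrium the agent is indifferent across columns, so the agent's payoff equals the payoff from Shirk: (10/13)·6 + (3/13)·(-12) = 24/13.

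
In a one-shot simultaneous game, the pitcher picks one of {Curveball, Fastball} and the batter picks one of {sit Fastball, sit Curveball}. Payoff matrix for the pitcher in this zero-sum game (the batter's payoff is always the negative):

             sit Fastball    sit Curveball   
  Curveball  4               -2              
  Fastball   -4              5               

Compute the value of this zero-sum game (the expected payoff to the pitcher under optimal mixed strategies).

In a mixed equilibrium the pitcher is indifferent between Curveball and Fastball; this condition fixes q.
  the pitcher's payoff from Curveball: q·4 + (1−q)·(-2) = 6q - 2
  the pitcher's payoff from Fastball: q·(-4) + (1−q)·5 = -9q + 5
  6q - 2 = -9q + 5  ⇒  15q = 7  ⇒  q = 7/15.
The value is the pitcher's expected payoff against this mix (using Curveball): (7/15)·4 + (8/15)·(-2) = 4/5.

v = 4/5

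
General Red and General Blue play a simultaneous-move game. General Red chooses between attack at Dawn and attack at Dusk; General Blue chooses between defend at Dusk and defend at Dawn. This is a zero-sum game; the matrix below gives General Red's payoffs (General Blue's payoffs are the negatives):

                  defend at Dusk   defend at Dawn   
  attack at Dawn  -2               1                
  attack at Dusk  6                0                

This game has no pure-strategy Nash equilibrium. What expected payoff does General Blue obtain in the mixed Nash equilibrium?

General Red's mix must leave General Blue indifferent between defend at Dusk and defend at Dawn.
  General Blue's expected payoff from defend at Dusk: p·2 + (1−p)·(-6) = 8p - 6
  General Blue's expected payoff from defend at Dawn: p·(-1) + (1−p)·0 = -p
  8p - 6 = -p  ⇒  9p = 6  ⇒  p = 2/3.
At equilibrium General Blue is indifferent across columns, so General Blue's payoff equals the payoff from defend at Dusk: (2/3)·2 + (1/3)·(-6) = -2/3.

-2/3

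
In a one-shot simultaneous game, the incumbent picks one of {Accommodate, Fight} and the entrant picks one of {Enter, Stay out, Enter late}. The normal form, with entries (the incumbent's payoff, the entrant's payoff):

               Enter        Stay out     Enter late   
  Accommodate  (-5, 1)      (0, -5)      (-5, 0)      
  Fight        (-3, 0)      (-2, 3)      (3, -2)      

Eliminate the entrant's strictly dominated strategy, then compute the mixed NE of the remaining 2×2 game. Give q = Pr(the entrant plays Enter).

q = 1/2

The entrant's strategy Enter late is strictly dominated by Enter: 1 > 0 and 0 > -2. Eliminate Enter late.
For the incumbent to be willing to mix, the incumbent must be indifferent between Accommodate and Fight, which pins down the entrant's mix.
  the incumbent's expected payoff from Accommodate: q·(-5) + (1−q)·0 = -5q
  the incumbent's expected payoff from Fight: q·(-3) + (1−q)·(-2) = -q - 2
  -5q = -q - 2  ⇒  -4q = -2  ⇒  q = 1/2.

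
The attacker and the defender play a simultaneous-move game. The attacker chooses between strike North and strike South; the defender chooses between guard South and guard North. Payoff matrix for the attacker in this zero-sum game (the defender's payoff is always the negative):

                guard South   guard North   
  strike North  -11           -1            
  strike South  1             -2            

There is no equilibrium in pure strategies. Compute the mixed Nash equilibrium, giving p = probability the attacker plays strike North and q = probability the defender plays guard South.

The attacker's mix must leave the defender indifferent between guard South and guard North.
  the defender's payoff to guard South: p·11 + (1−p)·(-1) = 12p - 1
  the defender's payoff to guard North: p·1 + (1−p)·2 = -p + 2
  12p - 1 = -p + 2  ⇒  13p = 3  ⇒  p = 3/13.
The attacker's indifference between strike North and strike South determines the defender's mixing probability q:
  the attacker's expected payoff from strike North: q·(-11) + (1−q)·(-1) = -10q - 1
  the attacker's expected payoff from strike South: q·1 + (1−q)·(-2) = 3q - 2
  -10q - 1 = 3q - 2  ⇒  -13q = -1  ⇒  q = 1/13.

p = 3/13, q = 1/13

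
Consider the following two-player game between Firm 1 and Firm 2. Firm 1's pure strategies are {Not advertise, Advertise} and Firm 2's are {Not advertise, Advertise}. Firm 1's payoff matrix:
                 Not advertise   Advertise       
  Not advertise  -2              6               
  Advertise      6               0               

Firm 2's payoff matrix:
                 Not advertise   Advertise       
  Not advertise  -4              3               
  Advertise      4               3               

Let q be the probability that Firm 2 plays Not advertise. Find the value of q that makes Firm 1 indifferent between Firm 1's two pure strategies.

For Firm 1 to be willing to mix, Firm 1 must be indifferent between Not advertise and Advertise, which pins down Firm 2's mix.
  Firm 1's payoff to Not advertise: q·(-2) + (1−q)·6 = -8q + 6
  Firm 1's payoff to Advertise: q·6 + (1−q)·0 = 6q
  -8q + 6 = 6q  ⇒  -14q = -6  ⇒  q = 3/7.

q = 3/7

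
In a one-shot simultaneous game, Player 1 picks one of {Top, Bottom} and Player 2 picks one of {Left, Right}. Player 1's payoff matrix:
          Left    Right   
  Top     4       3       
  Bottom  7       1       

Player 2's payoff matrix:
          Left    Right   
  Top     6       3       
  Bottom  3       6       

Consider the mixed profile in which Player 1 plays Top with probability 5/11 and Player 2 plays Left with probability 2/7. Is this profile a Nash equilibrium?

Given Player 1's mix p = 5/11, Player 2's payoff from Left is 48/11 but from Right is 51/11. Player 2 strictly prefers Right, so Player 2 would not mix.
So the proposed profile is not a Nash equilibrium.

No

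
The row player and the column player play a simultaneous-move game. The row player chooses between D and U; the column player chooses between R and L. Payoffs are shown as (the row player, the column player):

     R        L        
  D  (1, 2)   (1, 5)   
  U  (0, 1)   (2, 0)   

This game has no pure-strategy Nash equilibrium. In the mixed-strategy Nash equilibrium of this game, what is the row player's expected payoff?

In a mixed equilibrium the row player is indifferent between D and U; this condition fixes q.
  the row player's payoff to D: q·1 + (1−q)·1 = 1
  the row player's payoff to U: q·0 + (1−q)·2 = -2q + 2
  1 = -2q + 2  ⇒  2q = 1  ⇒  q = 1/2.
At equilibrium the row player is indifferent across rows, so the row player's payoff equals the payoff from D: (1/2)·1 + (1/2)·1 = 1.

1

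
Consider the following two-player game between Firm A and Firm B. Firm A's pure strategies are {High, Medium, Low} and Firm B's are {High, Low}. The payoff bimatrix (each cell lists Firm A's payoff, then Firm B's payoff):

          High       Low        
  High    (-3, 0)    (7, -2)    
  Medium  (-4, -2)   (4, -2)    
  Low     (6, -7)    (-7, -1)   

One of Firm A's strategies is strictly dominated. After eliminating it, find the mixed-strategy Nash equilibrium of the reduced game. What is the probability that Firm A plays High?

Firm A's strategy Medium is strictly dominated by High: -3 > -4 and 7 > 4. Eliminate Medium.
In a mixed equilibrium Firm B is indifferent between High and Low; this condition fixes p.
  Firm B's expected payoff from High: p·0 + (1−p)·(-7) = 7p - 7
  Firm B's expected payoff from Low: p·(-2) + (1−p)·(-1) = -p - 1
  7p - 7 = -p - 1  ⇒  8p = 6  ⇒  p = 3/4.

p = 3/4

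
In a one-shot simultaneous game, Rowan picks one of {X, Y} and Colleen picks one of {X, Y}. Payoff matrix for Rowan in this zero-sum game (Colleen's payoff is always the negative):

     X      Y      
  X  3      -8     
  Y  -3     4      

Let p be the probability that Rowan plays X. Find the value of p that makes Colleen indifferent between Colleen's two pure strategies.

Rowan's mix must leave Colleen indifferent between X and Y.
  Colleen's payoff from X: p·(-3) + (1−p)·3 = -6p + 3
  Colleen's payoff from Y: p·8 + (1−p)·(-4) = 12p - 4
  -6p + 3 = 12p - 4  ⇒  -18p = -7  ⇒  p = 7/18.

p = 7/18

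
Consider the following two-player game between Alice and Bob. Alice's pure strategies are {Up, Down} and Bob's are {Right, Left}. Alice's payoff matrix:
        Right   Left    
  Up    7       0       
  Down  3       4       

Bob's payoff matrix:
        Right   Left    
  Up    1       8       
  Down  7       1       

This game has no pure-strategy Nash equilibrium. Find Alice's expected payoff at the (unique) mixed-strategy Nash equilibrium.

In a mixed equilibrium Alice is indifferent between Up and Down; this condition fixes q.
  Alice's expected payoff from Up: q·7 + (1−q)·0 = 7q
  Alice's expected payoff from Down: q·3 + (1−q)·4 = -q + 4
  7q = -q + 4  ⇒  8q = 4  ⇒  q = 1/2.
At equilibrium Alice is indifferent across rows, so Alice's payoff equals the payoff from Up: (1/2)·7 + (1/2)·0 = 7/2.

7/2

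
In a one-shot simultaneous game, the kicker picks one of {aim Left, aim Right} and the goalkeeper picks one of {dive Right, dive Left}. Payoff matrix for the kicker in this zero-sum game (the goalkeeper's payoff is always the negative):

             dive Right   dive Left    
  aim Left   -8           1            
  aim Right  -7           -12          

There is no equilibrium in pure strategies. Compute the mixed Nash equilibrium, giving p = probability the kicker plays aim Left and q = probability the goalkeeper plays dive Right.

The kicker's mix must leave the goalkeeper indifferent between dive Right and dive Left.
  the goalkeeper's payoff to dive Right: p·8 + (1−p)·7 = p + 7
  the goalkeeper's payoff to dive Left: p·(-1) + (1−p)·12 = -13p + 12
  p + 7 = -13p + 12  ⇒  14p = 5  ⇒  p = 5/14.
The goalkeeper's mix must leave the kicker indifferent between aim Left and aim Right.
  the kicker's expected payoff from aim Left: q·(-8) + (1−q)·1 = -9q + 1
  the kicker's expected payoff from aim Right: q·(-7) + (1−q)·(-12) = 5q - 12
  -9q + 1 = 5q - 12  ⇒  -14q = -13  ⇒  q = 13/14.

p = 5/14, q = 13/14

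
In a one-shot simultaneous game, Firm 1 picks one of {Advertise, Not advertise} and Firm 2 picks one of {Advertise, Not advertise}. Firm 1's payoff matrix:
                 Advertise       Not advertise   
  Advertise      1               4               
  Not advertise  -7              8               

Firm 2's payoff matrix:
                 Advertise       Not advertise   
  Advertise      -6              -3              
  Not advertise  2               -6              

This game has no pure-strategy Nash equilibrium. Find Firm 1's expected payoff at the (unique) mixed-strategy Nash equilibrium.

For Firm 1 to be willing to mix, Firm 1 must be indifferent between Advertise and Not advertise, which pins down Firm 2's mix.
  Firm 1's expected payoff from Advertise: q·1 + (1−q)·4 = -3q + 4
  Firm 1's expected payoff from Not advertise: q·(-7) + (1−q)·8 = -15q + 8
  -3q + 4 = -15q + 8  ⇒  12q = 4  ⇒  q = 1/3.
At equilibrium Firm 1 is indifferent across rows, so Firm 1's payoff equals the payoff from Advertise: (1/3)·1 + (2/3)·4 = 3.

3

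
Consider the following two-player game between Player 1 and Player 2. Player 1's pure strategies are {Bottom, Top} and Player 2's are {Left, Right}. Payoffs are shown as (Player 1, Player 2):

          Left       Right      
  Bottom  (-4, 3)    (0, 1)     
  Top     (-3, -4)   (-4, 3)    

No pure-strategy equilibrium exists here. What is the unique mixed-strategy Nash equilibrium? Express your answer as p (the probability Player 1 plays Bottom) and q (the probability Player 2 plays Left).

p = 7/9, q = 4/5

Player 2's indifference between Left and Right determines Player 1's mixing probability p:
  Player 2's payoff to Left: p·3 + (1−p)·(-4) = 7p - 4
  Player 2's payoff to Right: p·1 + (1−p)·3 = -2p + 3
  7p - 4 = -2p + 3  ⇒  9p = 7  ⇒  p = 7/9.
For Player 1 to be willing to mix, Player 1 must be indifferent between Bottom and Top, which pins down Player 2's mix.
  Player 1's payoff to Bottom: q·(-4) + (1−q)·0 = -4q
  Player 1's payoff to Top: q·(-3) + (1−q)·(-4) = q - 4
  -4q = q - 4  ⇒  -5q = -4  ⇒  q = 4/5.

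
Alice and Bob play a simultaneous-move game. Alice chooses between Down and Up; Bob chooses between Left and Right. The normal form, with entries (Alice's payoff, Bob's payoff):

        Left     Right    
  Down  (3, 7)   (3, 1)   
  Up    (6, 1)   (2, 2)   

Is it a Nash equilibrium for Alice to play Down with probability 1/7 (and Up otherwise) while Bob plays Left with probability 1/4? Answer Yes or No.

Check Bob's indifference given Alice's mix p = 1/7:
  payoff from Left = 13/7; payoff from Right = 13/7 — equal.
Check Alice's indifference given Bob's mix q = 1/4:
  payoff from Down = 3; payoff from Up = 3 — equal.
Both players are indifferent, so neither can profitably deviate.

Yes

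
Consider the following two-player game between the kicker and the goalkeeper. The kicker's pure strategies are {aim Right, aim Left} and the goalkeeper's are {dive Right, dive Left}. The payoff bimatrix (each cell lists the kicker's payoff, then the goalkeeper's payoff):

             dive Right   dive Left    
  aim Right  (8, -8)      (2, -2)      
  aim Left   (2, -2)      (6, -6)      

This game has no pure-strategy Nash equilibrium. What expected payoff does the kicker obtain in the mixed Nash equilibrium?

22/5

In a mixed equilibrium the kicker is indifferent between aim Right and aim Left; this condition fixes q.
  the kicker's expected payoff from aim Right: q·8 + (1−q)·2 = 6q + 2
  the kicker's expected payoff from aim Left: q·2 + (1−q)·6 = -4q + 6
  6q + 2 = -4q + 6  ⇒  10q = 4  ⇒  q = 2/5.
At equilibrium the kicker is indifferent across rows, so the kicker's payoff equals the payoff from aim Right: (2/5)·8 + (3/5)·2 = 22/5.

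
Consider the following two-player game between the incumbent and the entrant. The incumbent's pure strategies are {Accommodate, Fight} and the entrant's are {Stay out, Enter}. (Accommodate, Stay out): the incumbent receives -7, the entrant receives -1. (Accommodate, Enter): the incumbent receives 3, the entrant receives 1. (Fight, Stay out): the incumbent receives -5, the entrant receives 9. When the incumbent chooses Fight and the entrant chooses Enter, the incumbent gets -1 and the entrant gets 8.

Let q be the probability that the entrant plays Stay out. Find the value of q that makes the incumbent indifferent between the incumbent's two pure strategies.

The incumbent's indifference between Accommodate and Fight determines the entrant's mixing probability q:
  the incumbent's payoff from Accommodate: q·(-7) + (1−q)·3 = -10q + 3
  the incumbent's payoff from Fight: q·(-5) + (1−q)·(-1) = -4q - 1
  -10q + 3 = -4q - 1  ⇒  -6q = -4  ⇒  q = 2/3.

q = 2/3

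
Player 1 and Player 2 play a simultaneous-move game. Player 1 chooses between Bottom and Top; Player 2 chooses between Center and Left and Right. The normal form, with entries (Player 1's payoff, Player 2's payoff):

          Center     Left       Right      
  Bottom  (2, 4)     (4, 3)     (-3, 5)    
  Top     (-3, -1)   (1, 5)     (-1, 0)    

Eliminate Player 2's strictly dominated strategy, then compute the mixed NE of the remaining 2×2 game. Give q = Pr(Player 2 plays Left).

Player 2's strategy Center is strictly dominated by Right: 5 > 4 and 0 > -1. Eliminate Center.
Set Player 1's expected payoff from Bottom equal to that from Top:
  Player 1's payoff from Bottom: q·4 + (1−q)·(-3) = 7q - 3
  Player 1's payoff from Top: q·1 + (1−q)·(-1) = 2q - 1
  7q - 3 = 2q - 1  ⇒  5q = 2  ⇒  q = 2/5.

q = 2/5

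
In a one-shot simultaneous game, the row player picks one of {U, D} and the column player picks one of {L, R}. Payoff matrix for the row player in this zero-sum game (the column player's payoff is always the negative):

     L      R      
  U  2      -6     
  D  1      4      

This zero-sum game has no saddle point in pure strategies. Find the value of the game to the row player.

For the row player to be willing to mix, the row player must be indifferent between U and D, which pins down the column player's mix.
  the row player's payoff from U: q·2 + (1−q)·(-6) = 8q - 6
  the row player's payoff from D: q·1 + (1−q)·4 = -3q + 4
  8q - 6 = -3q + 4  ⇒  11q = 10  ⇒  q = 10/11.
The value is the row player's expected payoff against this mix (using U): (10/11)·2 + (1/11)·(-6) = 14/11.

v = 14/11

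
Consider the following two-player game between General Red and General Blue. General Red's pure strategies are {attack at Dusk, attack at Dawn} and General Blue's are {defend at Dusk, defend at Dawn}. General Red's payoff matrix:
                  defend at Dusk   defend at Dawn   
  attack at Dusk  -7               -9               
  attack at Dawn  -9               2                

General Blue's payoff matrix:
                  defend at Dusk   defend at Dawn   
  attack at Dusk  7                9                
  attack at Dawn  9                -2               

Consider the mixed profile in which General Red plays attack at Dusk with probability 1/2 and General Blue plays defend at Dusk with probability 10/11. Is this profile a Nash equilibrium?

No

Given General Red's mix p = 1/2, General Blue's payoff from defend at Dusk is 8 but from defend at Dawn is 7/2. General Blue strictly prefers defend at Dusk, so General Blue would not mix.
So the proposed profile is not a Nash equilibrium.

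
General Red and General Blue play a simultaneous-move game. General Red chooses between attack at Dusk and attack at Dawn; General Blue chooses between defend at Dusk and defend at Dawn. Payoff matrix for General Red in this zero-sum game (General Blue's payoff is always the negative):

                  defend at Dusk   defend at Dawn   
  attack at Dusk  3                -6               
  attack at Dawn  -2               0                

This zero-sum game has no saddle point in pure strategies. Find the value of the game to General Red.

In a mixed equilibrium General Red is indifferent between attack at Dusk and attack at Dawn; this condition fixes q.
  General Red's payoff to attack at Dusk: q·3 + (1−q)·(-6) = 9q - 6
  General Red's payoff to attack at Dawn: q·(-2) + (1−q)·0 = -2q
  9q - 6 = -2q  ⇒  11q = 6  ⇒  q = 6/11.
The value is General Red's expected payoff against this mix (using attack at Dusk): (6/11)·3 + (5/11)·(-6) = -12/11.

v = -12/11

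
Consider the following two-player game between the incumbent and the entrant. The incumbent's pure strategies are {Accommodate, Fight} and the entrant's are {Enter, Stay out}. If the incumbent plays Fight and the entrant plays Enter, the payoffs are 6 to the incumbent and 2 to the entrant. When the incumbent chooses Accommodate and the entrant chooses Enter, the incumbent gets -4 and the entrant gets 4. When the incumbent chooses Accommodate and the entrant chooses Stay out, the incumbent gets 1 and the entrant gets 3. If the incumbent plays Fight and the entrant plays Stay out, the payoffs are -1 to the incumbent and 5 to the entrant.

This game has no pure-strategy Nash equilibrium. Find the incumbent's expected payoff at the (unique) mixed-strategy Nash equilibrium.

In a mixed equilibrium the incumbent is indifferent between Accommodate and Fight; this condition fixes q.
  the incumbent's payoff to Accommodate: q·(-4) + (1−q)·1 = -5q + 1
  the incumbent's payoff to Fight: q·6 + (1−q)·(-1) = 7q - 1
  -5q + 1 = 7q - 1  ⇒  -12q = -2  ⇒  q = 1/6.
At equilibrium the incumbent is indifferent across rows, so the incumbent's payoff equals the payoff from Accommodate: (1/6)·(-4) + (5/6)·1 = 1/6.

1/6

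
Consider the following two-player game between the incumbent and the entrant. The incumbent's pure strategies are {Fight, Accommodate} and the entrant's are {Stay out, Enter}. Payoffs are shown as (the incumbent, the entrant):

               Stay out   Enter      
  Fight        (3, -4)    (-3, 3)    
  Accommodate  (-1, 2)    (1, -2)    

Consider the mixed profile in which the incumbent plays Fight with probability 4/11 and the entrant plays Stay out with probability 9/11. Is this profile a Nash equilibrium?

No

Given the entrant's mix q = 9/11, the incumbent's payoff from Fight is 21/11 but from Accommodate is -7/11. The incumbent strictly prefers Fight, so the incumbent would not mix.
So the proposed profile is not a Nash equilibrium.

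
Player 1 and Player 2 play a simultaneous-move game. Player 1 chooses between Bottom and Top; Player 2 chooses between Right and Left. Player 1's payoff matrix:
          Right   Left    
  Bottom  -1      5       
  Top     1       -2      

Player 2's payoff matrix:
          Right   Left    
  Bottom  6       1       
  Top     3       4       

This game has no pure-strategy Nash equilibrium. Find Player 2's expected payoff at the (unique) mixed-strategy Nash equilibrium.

7/2

For Player 2 to be willing to mix, Player 2 must be indifferent between Right and Left, which pins down Player 1's mix.
  Player 2's payoff from Right: p·6 + (1−p)·3 = 3p + 3
  Player 2's payoff from Left: p·1 + (1−p)·4 = -3p + 4
  3p + 3 = -3p + 4  ⇒  6p = 1  ⇒  p = 1/6.
At equilibrium Player 2 is indifferent across columns, so Player 2's payoff equals the payoff from Right: (1/6)·6 + (5/6)·3 = 7/2.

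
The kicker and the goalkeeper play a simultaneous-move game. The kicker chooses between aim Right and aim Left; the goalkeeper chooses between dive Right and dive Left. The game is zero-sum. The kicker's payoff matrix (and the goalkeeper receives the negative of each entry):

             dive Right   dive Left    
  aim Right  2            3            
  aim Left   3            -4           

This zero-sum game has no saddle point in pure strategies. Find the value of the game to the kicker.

v = 17/8

Set the kicker's expected payoff from aim Right equal to that from aim Left:
  the kicker's payoff from aim Right: q·2 + (1−q)·3 = -q + 3
  the kicker's payoff from aim Left: q·3 + (1−q)·(-4) = 7q - 4
  -q + 3 = 7q - 4  ⇒  -8q = -7  ⇒  q = 7/8.
The value is the kicker's expected payoff against this mix (using aim Right): (7/8)·2 + (1/8)·3 = 17/8.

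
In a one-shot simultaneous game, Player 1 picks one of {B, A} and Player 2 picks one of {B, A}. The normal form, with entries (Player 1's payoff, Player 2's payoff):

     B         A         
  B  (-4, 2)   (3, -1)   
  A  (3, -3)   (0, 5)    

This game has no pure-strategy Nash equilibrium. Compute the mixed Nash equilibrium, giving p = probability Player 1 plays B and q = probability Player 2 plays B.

p = 8/11, q = 3/10

Player 2's indifference between B and A determines Player 1's mixing probability p:
  Player 2's expected payoff from B: p·2 + (1−p)·(-3) = 5p - 3
  Player 2's expected payoff from A: p·(-1) + (1−p)·5 = -6p + 5
  5p - 3 = -6p + 5  ⇒  11p = 8  ⇒  p = 8/11.
Player 2's mix must leave Player 1 indifferent between B and A.
  Player 1's payoff from B: q·(-4) + (1−q)·3 = -7q + 3
  Player 1's payoff from A: q·3 + (1−q)·0 = 3q
  -7q + 3 = 3q  ⇒  -10q = -3  ⇒  q = 3/10.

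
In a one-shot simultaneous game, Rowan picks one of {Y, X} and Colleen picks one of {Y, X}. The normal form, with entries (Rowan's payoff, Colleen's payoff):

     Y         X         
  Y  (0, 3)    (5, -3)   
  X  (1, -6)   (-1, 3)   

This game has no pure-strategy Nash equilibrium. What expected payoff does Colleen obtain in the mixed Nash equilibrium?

-3/5

Set Colleen's expected payoff from Y equal to that from X:
  Colleen's payoff from Y: p·3 + (1−p)·(-6) = 9p - 6
  Colleen's payoff from X: p·(-3) + (1−p)·3 = -6p + 3
  9p - 6 = -6p + 3  ⇒  15p = 9  ⇒  p = 3/5.
At equilibrium Colleen is indifferent across columns, so Colleen's payoff equals the payoff from Y: (3/5)·3 + (2/5)·(-6) = -3/5.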